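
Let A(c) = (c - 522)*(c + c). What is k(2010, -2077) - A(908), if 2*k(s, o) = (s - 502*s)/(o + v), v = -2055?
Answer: -2895929327/4132 ≈ -7.0085e+5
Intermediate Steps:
k(s, o) = -501*s/(2*(-2055 + o)) (k(s, o) = ((s - 502*s)/(o - 2055))/2 = ((-501*s)/(-2055 + o))/2 = (-501*s/(-2055 + o))/2 = -501*s/(2*(-2055 + o)))
A(c) = 2*c*(-522 + c) (A(c) = (-522 + c)*(2*c) = 2*c*(-522 + c))
k(2010, -2077) - A(908) = -501*2010/(-4110 + 2*(-2077)) - 2*908*(-522 + 908) = -501*2010/(-4110 - 4154) - 2*908*386 = -501*2010/(-8264) - 1*700976 = -501*2010*(-1/8264) - 700976 = 503505/4132 - 700976 = -2895929327/4132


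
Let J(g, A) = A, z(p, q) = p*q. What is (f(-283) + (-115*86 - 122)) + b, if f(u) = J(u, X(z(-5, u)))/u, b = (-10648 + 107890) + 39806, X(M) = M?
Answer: 127031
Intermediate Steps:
b = 137048 (b = 97242 + 39806 = 137048)
f(u) = -5 (f(u) = (-5*u)/u = -5)
(f(-283) + (-115*86 - 122)) + b = (-5 + (-115*86 - 122)) + 137048 = (-5 + (-9890 - 122)) + 137048 = (-5 - 10012) + 137048 = -10017 + 137048 = 127031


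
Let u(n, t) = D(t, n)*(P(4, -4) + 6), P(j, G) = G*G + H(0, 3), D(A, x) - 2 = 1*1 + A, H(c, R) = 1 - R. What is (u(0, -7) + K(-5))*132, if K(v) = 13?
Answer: -8844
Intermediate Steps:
D(A, x) = 3 + A (D(A, x) = 2 + (1*1 + A) = 2 + (1 + A) = 3 + A)
P(j, G) = -2 + G² (P(j, G) = G*G + (1 - 1*3) = G² + (1 - 3) = G² - 2 = -2 + G²)
u(n, t) = 60 + 20*t (u(n, t) = (3 + t)*((-2 + (-4)²) + 6) = (3 + t)*((-2 + 16) + 6) = (3 + t)*(14 + 6) = (3 + t)*20 = 60 + 20*t)
(u(0, -7) + K(-5))*132 = ((60 + 20*(-7)) + 13)*132 = ((60 - 140) + 13)*132 = (-80 + 13)*132 = -67*132 = -8844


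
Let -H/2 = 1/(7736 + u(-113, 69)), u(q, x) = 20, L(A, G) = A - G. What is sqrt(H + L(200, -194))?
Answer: sqrt(5925316418)/3878 ≈ 19.849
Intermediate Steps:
H = -1/3878 (H = -2/(7736 + 20) = -2/7756 = -2*1/7756 = -1/3878 ≈ -0.00025787)
sqrt(H + L(200, -194)) = sqrt(-1/3878 + (200 - 1*(-194))) = sqrt(-1/3878 + (200 + 194)) = sqrt(-1/3878 + 394) = sqrt(1527931/3878) = sqrt(5925316418)/3878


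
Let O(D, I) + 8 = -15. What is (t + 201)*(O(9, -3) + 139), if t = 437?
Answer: 74008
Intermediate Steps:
O(D, I) = -23 (O(D, I) = -8 - 15 = -23)
(t + 201)*(O(9, -3) + 139) = (437 + 201)*(-23 + 139) = 638*116 = 74008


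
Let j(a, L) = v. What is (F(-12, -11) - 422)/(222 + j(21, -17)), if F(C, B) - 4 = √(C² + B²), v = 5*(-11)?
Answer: -418/167 + √265/167 ≈ -2.4055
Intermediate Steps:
v = -55
j(a, L) = -55
F(C, B) = 4 + √(B² + C²) (F(C, B) = 4 + √(C² + B²) = 4 + √(B² + C²))
(F(-12, -11) - 422)/(222 + j(21, -17)) = ((4 + √((-11)² + (-12)²)) - 422)/(222 - 55) = ((4 + √(121 + 144)) - 422)/167 = ((4 + √265) - 422)*(1/167) = (-418 + √265)*(1/167) = -418/167 + √265/167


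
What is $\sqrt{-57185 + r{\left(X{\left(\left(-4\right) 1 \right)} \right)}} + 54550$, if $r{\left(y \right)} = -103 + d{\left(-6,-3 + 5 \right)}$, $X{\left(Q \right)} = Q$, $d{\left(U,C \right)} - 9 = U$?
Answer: $54550 + 3 i \sqrt{6365} \approx 54550.0 + 239.34 i$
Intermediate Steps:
$d{\left(U,C \right)} = 9 + U$
$r{\left(y \right)} = -100$ ($r{\left(y \right)} = -103 + \left(9 - 6\right) = -103 + 3 = -100$)
$\sqrt{-57185 + r{\left(X{\left(\left(-4\right) 1 \right)} \right)}} + 54550 = \sqrt{-57185 - 100} + 54550 = \sqrt{-57285} + 54550 = 3 i \sqrt{6365} + 54550 = 54550 + 3 i \sqrt{6365}$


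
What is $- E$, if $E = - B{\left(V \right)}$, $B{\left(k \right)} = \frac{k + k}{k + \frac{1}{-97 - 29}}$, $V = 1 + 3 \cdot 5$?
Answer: $\frac{4032}{2015} \approx 2.001$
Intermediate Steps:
$V = 16$ ($V = 1 + 15 = 16$)
$B{\left(k \right)} = \frac{2 k}{- \frac{1}{126} + k}$ ($B{\left(k \right)} = \frac{2 k}{k + \frac{1}{-126}} = \frac{2 k}{k - \frac{1}{126}} = \frac{2 k}{- \frac{1}{126} + k}$)
$E = - \frac{4032}{2015}$ ($E = - \frac{252 \cdot 16}{-1 + 126 \cdot 16} = - \frac{252 \cdot 16}{-1 + 2016} = - \frac{252 \cdot 16}{2015} = \left(-1\right) \frac{4032}{2015} = - \frac{4032}{2015} \approx -2.001$)
$- E = \left(-1\right) \left(- \frac{4032}{2015}\right) = \frac{4032}{2015}$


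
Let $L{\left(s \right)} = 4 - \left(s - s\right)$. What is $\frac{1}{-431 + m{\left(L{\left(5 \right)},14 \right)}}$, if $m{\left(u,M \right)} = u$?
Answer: $- \frac{1}{427} \approx -0.0023419$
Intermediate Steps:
$L{\left(s \right)} = 4$ ($L{\left(s \right)} = 4 - 0 = 4 + 0 = 4$)
$\frac{1}{-431 + m{\left(L{\left(5 \right)},14 \right)}} = \frac{1}{-431 + 4} = \frac{1}{-427} = - \frac{1}{427}$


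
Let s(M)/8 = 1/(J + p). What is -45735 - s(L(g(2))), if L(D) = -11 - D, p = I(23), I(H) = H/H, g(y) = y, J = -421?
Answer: -4802173/105 ≈ -45735.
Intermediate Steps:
I(H) = 1
p = 1
s(M) = -2/105 (s(M) = 8/(-421 + 1) = 8/(-420) = 8*(-1/420) = -2/105)
-45735 - s(L(g(2))) = -45735 - 1*(-2/105) = -45735 + 2/105 = -4802173/105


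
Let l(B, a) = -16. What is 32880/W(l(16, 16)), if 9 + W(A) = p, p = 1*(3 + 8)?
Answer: 16440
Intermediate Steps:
p = 11 (p = 1*11 = 11)
W(A) = 2 (W(A) = -9 + 11 = 2)
32880/W(l(16, 16)) = 32880/2 = 32880*(½) = 16440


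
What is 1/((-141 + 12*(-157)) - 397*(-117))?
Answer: 1/44424 ≈ 2.2510e-5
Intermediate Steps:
1/((-141 + 12*(-157)) - 397*(-117)) = 1/((-141 - 1884) + 46449) = 1/(-2025 + 46449) = 1/44424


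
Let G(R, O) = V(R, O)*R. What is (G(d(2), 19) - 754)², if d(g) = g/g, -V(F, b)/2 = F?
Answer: 571536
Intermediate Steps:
V(F, b) = -2*F
d(g) = 1
G(R, O) = -2*R² (G(R, O) = (-2*R)*R = -2*R²)
(G(d(2), 19) - 754)² = (-2*1² - 754)² = (-2*1 - 754)² = (-2 - 754)² = (-756)² = 571536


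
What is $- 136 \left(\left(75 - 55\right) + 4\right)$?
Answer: $-3264$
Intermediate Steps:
$- 136 \left(\left(75 - 55\right) + 4\right) = - 136 \left(20 + 4\right) = \left(-136\right) 24 = -3264$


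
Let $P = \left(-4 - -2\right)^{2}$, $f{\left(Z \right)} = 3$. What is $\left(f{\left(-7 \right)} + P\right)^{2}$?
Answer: $49$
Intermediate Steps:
$P = 4$ ($P = \left(-4 + 2\right)^{2} = \left(-2\right)^{2} = 4$)
$\left(f{\left(-7 \right)} + P\right)^{2} = \left(3 + 4\right)^{2} = 7^{2} = 49$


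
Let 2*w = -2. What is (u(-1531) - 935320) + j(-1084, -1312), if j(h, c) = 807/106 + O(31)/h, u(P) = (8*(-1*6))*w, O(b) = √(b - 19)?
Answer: -99138025/106 - √3/542 ≈ -9.3526e+5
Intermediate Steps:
w = -1 (w = (½)*(-2) = -1)
O(b) = √(-19 + b)
u(P) = 48 (u(P) = (8*(-1*6))*(-1) = (8*(-6))*(-1) = -48*(-1) = 48)
j(h, c) = 807/106 + 2*√3/h (j(h, c) = 807/106 + √(-19 + 31)/h = 807*(1/106) + √12/h = 807/106 + (2*√3)/h = 807/106 + 2*√3/h)
(u(-1531) - 935320) + j(-1084, -1312) = (48 - 935320) + (807/106 + 2*√3/(-1084)) = -935272 + (807/106 + 2*√3*(-1/1084)) = -935272 + (807/106 - √3/542) = -99138025/106 - √3/542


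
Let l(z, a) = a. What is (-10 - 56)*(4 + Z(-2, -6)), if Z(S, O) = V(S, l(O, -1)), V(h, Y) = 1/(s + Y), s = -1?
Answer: -231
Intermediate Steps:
V(h, Y) = 1/(-1 + Y)
Z(S, O) = -½ (Z(S, O) = 1/(-1 - 1) = 1/(-2) = -½)
(-10 - 56)*(4 + Z(-2, -6)) = (-10 - 56)*(4 - ½) = -66*7/2 = -231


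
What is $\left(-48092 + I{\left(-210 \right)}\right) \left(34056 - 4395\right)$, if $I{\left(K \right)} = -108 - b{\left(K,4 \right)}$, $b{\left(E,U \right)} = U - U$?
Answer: $-1429660200$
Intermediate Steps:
$b{\left(E,U \right)} = 0$
$I{\left(K \right)} = -108$ ($I{\left(K \right)} = -108 - 0 = -108 + 0 = -108$)
$\left(-48092 + I{\left(-210 \right)}\right) \left(34056 - 4395\right) = \left(-48092 - 108\right) \left(34056 - 4395\right) = \left(-48200\right) 29661 = -1429660200$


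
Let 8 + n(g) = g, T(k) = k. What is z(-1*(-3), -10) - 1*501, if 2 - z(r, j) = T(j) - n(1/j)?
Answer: -4971/10 ≈ -497.10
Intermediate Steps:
n(g) = -8 + g
z(r, j) = -6 + 1/j - j (z(r, j) = 2 - (j - (-8 + 1/j)) = 2 - (j + (8 - 1/j)) = 2 - (8 + j - 1/j) = 2 + (-8 + 1/j - j) = -6 + 1/j - j)
z(-1*(-3), -10) - 1*501 = (-6 + 1/(-10) - 1*(-10)) - 1*501 = (-6 - 1/10 + 10) - 501 = 39/10 - 501 = -4971/10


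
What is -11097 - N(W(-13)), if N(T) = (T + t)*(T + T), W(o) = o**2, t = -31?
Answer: -57741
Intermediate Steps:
N(T) = 2*T*(-31 + T) (N(T) = (T - 31)*(T + T) = (-31 + T)*(2*T) = 2*T*(-31 + T))
-11097 - N(W(-13)) = -11097 - 2*(-13)**2*(-31 + (-13)**2) = -11097 - 2*169*(-31 + 169) = -11097 - 2*169*138 = -11097 - 1*46644 = -11097 - 46644 = -57741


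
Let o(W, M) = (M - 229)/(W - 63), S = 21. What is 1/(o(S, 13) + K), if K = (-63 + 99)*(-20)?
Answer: -7/5004 ≈ -0.0013989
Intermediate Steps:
K = -720 (K = 36*(-20) = -720)
o(W, M) = (-229 + M)/(-63 + W)
1/(o(S, 13) + K) = 1/((-229 + 13)/(-63 + 21) - 720) = 1/(-216/(-42) - 720) = 1/(-1/42*(-216) - 720) = 1/(36/7 - 720) = 1/(-5004/7) = -7/5004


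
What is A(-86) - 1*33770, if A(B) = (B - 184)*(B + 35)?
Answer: -20000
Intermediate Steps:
A(B) = (-184 + B)*(35 + B)
A(-86) - 1*33770 = (-6440 + (-86)² - 149*(-86)) - 1*33770 = (-6440 + 7396 + 12814) - 33770 = 13770 - 33770 = -20000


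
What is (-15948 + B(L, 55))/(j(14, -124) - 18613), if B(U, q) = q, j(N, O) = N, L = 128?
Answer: 15893/18599 ≈ 0.85451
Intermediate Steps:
(-15948 + B(L, 55))/(j(14, -124) - 18613) = (-15948 + 55)/(14 - 18613) = -15893/(-18599) = -15893*(-1/18599) = 15893/18599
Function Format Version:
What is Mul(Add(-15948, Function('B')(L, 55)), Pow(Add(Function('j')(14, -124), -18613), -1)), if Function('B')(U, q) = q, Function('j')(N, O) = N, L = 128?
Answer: Rational(15893, 18599) ≈ 0.85451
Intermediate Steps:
Mul(Add(-15948, Function('B')(L, 55)), Pow(Add(Function('j')(14, -124), -18613), -1)) = Mul(Add(-15948, 55), Pow(Add(14, -18613), -1)) = Mul(-15893, Pow(-18599, -1)) = Mul(-15893, Rational(-1, 18599)) = Rational(15893, 18599)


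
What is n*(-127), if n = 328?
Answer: -41656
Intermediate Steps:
n*(-127) = 328*(-127) = -41656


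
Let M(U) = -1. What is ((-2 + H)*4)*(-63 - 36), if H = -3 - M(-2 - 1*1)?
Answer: 1584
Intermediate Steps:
H = -2 (H = -3 - 1*(-1) = -3 + 1 = -2)
((-2 + H)*4)*(-63 - 36) = ((-2 - 2)*4)*(-63 - 36) = -4*4*(-99) = -16*(-99) = 1584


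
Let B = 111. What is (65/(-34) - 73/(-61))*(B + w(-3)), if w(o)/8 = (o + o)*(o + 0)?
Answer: -22245/122 ≈ -182.34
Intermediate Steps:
w(o) = 16*o² (w(o) = 8*((o + o)*(o + 0)) = 8*((2*o)*o) = 8*(2*o²) = 16*o²)
(65/(-34) - 73/(-61))*(B + w(-3)) = (65/(-34) - 73/(-61))*(111 + 16*(-3)²) = (65*(-1/34) - 73*(-1/61))*(111 + 16*9) = (-65/34 + 73/61)*(111 + 144) = -1483/2074*255 = -22245/122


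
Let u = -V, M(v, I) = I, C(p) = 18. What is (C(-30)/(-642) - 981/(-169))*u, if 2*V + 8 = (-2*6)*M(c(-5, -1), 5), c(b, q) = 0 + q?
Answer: 3551640/18083 ≈ 196.41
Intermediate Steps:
c(b, q) = q
V = -34 (V = -4 + (-2*6*5)/2 = -4 + (-12*5)/2 = -4 + (1/2)*(-60) = -4 - 30 = -34)
u = 34 (u = -1*(-34) = 34)
(C(-30)/(-642) - 981/(-169))*u = (18/(-642) - 981/(-169))*34 = (18*(-1/642) - 981*(-1/169))*34 = (-3/107 + 981/169)*34 = (104460/18083)*34 = 3551640/18083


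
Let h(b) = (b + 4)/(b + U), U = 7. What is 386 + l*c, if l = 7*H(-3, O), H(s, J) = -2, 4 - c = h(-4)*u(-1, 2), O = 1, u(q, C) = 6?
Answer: 330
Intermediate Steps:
h(b) = (4 + b)/(7 + b) (h(b) = (b + 4)/(b + 7) = (4 + b)/(7 + b))
c = 4 (c = 4 - (4 - 4)/(7 - 4)*6 = 4 - 0/3*6 = 4 - (⅓)*0*6 = 4 - 0*6 = 4 - 1*0 = 4 + 0 = 4)
l = -14 (l = 7*(-2) = -14)
386 + l*c = 386 - 14*4 = 386 - 56 = 330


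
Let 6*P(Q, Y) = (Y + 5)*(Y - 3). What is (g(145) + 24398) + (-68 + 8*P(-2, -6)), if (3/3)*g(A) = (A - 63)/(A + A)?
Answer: 3529631/145 ≈ 24342.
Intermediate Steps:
P(Q, Y) = (-3 + Y)*(5 + Y)/6 (P(Q, Y) = ((Y + 5)*(Y - 3))/6 = ((5 + Y)*(-3 + Y))/6 = ((-3 + Y)*(5 + Y))/6 = (-3 + Y)*(5 + Y)/6)
g(A) = (-63 + A)/(2*A) (g(A) = (A - 63)/(A + A) = (-63 + A)/((2*A)) = (-63 + A)*(1/(2*A)) = (-63 + A)/(2*A))
(g(145) + 24398) + (-68 + 8*P(-2, -6)) = ((½)*(-63 + 145)/145 + 24398) + (-68 + 8*(-5/2 + (⅓)*(-6) + (⅙)*(-6)²)) = ((½)*(1/145)*82 + 24398) + (-68 + 8*(-5/2 - 2 + (⅙)*36)) = (41/145 + 24398) + (-68 + 8*(-5/2 - 2 + 6)) = 3537751/145 + (-68 + 8*(3/2)) = 3537751/145 + (-68 + 12) = 3537751/145 - 56 = 3529631/145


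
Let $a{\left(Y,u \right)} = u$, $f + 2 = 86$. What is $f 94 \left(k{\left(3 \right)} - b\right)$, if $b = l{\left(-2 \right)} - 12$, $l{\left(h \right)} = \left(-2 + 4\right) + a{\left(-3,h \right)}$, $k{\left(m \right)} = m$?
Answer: $118440$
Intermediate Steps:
$f = 84$ ($f = -2 + 86 = 84$)
$l{\left(h \right)} = 2 + h$ ($l{\left(h \right)} = \left(-2 + 4\right) + h = 2 + h$)
$b = -12$ ($b = \left(2 - 2\right) - 12 = 0 - 12 = -12$)
$f 94 \left(k{\left(3 \right)} - b\right) = 84 \cdot 94 \left(3 - -12\right) = 7896 \left(3 + 12\right) = 7896 \cdot 15 = 118440$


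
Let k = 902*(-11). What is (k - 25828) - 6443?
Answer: -42193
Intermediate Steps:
k = -9922
(k - 25828) - 6443 = (-9922 - 25828) - 6443 = -35750 - 6443 = -42193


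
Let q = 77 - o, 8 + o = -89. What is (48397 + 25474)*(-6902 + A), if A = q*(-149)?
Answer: -2425037188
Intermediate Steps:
o = -97 (o = -8 - 89 = -97)
q = 174 (q = 77 - 1*(-97) = 77 + 97 = 174)
A = -25926 (A = 174*(-149) = -25926)
(48397 + 25474)*(-6902 + A) = (48397 + 25474)*(-6902 - 25926) = 73871*(-32828) = -2425037188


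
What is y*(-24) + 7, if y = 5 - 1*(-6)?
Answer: -257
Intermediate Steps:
y = 11 (y = 5 + 6 = 11)
y*(-24) + 7 = 11*(-24) + 7 = -264 + 7 = -257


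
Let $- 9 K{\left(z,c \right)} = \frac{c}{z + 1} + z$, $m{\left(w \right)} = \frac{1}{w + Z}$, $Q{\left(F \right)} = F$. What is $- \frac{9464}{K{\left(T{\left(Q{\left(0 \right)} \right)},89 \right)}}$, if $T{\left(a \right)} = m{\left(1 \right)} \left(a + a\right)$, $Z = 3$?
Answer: $\frac{85176}{89} \approx 957.03$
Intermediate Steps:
$m{\left(w \right)} = \frac{1}{3 + w}$ ($m{\left(w \right)} = \frac{1}{w + 3} = \frac{1}{3 + w}$)
$T{\left(a \right)} = \frac{a}{2}$ ($T{\left(a \right)} = \frac{a + a}{3 + 1} = \frac{2 a}{4} = \frac{a}{2}$)
$K{\left(z,c \right)} = - \frac{z}{9} - \frac{c}{9 \left(1 + z\right)}$ ($K{\left(z,c \right)} = - \frac{\frac{c}{z + 1} + z}{9} = - \frac{\frac{c}{1 + z} + z}{9} = - \frac{z + \frac{c}{1 + z}}{9} = - \frac{z}{9} - \frac{c}{9 \left(1 + z\right)}$)
$- \frac{9464}{K{\left(T{\left(Q{\left(0 \right)} \right)},89 \right)}} = - \frac{9464}{\frac{1}{9} \frac{1}{1 + \frac{1}{2} \cdot 0} \left(\left(-1\right) 89 - \frac{1}{2} \cdot 0 - \left(\frac{1}{2} \cdot 0\right)^{2}\right)} = - \frac{9464}{\frac{1}{9} \frac{1}{1 + 0} \left(-89 - 0 - 0^{2}\right)} = - \frac{9464}{\frac{1}{9} \cdot 1^{-1} \left(-89 + 0 - 0\right)} = - \frac{9464}{\frac{1}{9} \cdot 1 \left(-89 + 0 + 0\right)} = - \frac{9464}{\frac{1}{9} \cdot 1 \left(-89\right)} = - \frac{9464}{- \frac{89}{9}} = \left(-9464\right) \left(- \frac{9}{89}\right) = \frac{85176}{89}$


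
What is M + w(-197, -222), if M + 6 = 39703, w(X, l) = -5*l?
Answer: 40807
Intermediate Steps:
M = 39697 (M = -6 + 39703 = 39697)
M + w(-197, -222) = 39697 - 5*(-222) = 39697 + 1110 = 40807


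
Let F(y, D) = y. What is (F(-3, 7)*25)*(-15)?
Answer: 1125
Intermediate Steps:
(F(-3, 7)*25)*(-15) = -3*25*(-15) = -75*(-15) = 1125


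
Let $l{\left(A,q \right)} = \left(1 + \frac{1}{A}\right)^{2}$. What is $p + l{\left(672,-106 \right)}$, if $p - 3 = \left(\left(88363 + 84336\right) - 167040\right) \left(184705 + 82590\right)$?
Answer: $\frac{683076077947201}{451584} \approx 1.5126 \cdot 10^{9}$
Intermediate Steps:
$p = 1512622408$ ($p = 3 + \left(\left(88363 + 84336\right) - 167040\right) \left(184705 + 82590\right) = 3 + \left(172699 - 167040\right) 267295 = 3 + 5659 \cdot 267295 = 3 + 1512622405 = 1512622408$)
$p + l{\left(672,-106 \right)} = 1512622408 + \frac{\left(1 + 672\right)^{2}}{451584} = 1512622408 + \frac{673^{2}}{451584} = 1512622408 + \frac{1}{451584} \cdot 452929 = 1512622408 + \frac{452929}{451584} = \frac{683076077947201}{451584}$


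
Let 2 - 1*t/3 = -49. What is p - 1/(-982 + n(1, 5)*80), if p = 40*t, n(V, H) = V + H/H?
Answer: 5030641/822 ≈ 6120.0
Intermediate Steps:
t = 153 (t = 6 - 3*(-49) = 6 + 147 = 153)
n(V, H) = 1 + V (n(V, H) = V + 1 = 1 + V)
p = 6120 (p = 40*153 = 6120)
p - 1/(-982 + n(1, 5)*80) = 6120 - 1/(-982 + (1 + 1)*80) = 6120 - 1/(-982 + 2*80) = 6120 - 1/(-982 + 160) = 6120 - 1/(-822) = 6120 - 1*(-1/822) = 6120 + 1/822 = 5030641/822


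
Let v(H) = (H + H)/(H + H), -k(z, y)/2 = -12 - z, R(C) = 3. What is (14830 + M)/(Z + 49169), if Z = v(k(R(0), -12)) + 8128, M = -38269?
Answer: -23439/57298 ≈ -0.40907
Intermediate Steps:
k(z, y) = 24 + 2*z (k(z, y) = -2*(-12 - z) = 24 + 2*z)
v(H) = 1 (v(H) = (2*H)/((2*H)) = (2*H)*(1/(2*H)) = 1)
Z = 8129 (Z = 1 + 8128 = 8129)
(14830 + M)/(Z + 49169) = (14830 - 38269)/(8129 + 49169) = -23439/57298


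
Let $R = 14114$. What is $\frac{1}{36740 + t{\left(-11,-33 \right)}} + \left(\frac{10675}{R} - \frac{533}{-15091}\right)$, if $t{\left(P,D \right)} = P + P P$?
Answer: $\frac{1553457508831}{1962210670475} \approx 0.79169$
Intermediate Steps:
$t{\left(P,D \right)} = P + P^{2}$
$\frac{1}{36740 + t{\left(-11,-33 \right)}} + \left(\frac{10675}{R} - \frac{533}{-15091}\right) = \frac{1}{36740 - 11 \left(1 - 11\right)} + \left(\frac{10675}{14114} - \frac{533}{-15091}\right) = \frac{1}{36740 - -110} + \left(10675 \cdot \frac{1}{14114} - - \frac{533}{15091}\right) = \frac{1}{36740 + 110} + \left(\frac{10675}{14114} + \frac{533}{15091}\right) = \frac{1}{36850} + \frac{168619187}{212994374} = \frac{1553457508831}{1962210670475}$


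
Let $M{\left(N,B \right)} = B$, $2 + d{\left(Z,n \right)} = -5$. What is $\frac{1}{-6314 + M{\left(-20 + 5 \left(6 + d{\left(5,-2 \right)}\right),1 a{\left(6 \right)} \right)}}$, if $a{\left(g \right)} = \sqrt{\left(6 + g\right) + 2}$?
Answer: $- \frac{451}{2847613} - \frac{\sqrt{14}}{39866582} \approx -0.00015847$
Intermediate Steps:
$d{\left(Z,n \right)} = -7$ ($d{\left(Z,n \right)} = -2 - 5 = -7$)
$a{\left(g \right)} = \sqrt{8 + g}$
$\frac{1}{-6314 + M{\left(-20 + 5 \left(6 + d{\left(5,-2 \right)}\right),1 a{\left(6 \right)} \right)}} = \frac{1}{-6314 + 1 \sqrt{8 + 6}} = \frac{1}{-6314 + 1 \sqrt{14}} = \frac{1}{-6314 + \sqrt{14}}$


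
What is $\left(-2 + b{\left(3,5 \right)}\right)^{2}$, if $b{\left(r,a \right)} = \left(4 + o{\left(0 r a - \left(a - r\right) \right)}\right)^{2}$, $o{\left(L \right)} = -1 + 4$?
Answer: $2209$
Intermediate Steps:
$o{\left(L \right)} = 3$
$b{\left(r,a \right)} = 49$ ($b{\left(r,a \right)} = \left(4 + 3\right)^{2} = 7^{2} = 49$)
$\left(-2 + b{\left(3,5 \right)}\right)^{2} = \left(-2 + 49\right)^{2} = 47^{2} = 2209$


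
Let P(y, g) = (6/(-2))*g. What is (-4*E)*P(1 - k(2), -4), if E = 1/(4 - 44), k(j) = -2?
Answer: 6/5 ≈ 1.2000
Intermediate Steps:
E = -1/40 (E = 1/(-40) = -1/40 ≈ -0.025000)
P(y, g) = -3*g (P(y, g) = (6*(-½))*g = -3*g)
(-4*E)*P(1 - k(2), -4) = (-4*(-1/40))*(-3*(-4)) = (⅒)*12 = 6/5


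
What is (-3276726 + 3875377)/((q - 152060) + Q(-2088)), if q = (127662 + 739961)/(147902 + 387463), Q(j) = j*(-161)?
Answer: 320496792615/98565847043 ≈ 3.2516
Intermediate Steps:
Q(j) = -161*j
q = 867623/535365 ≈ 1.6206
(-3276726 + 3875377)/((q - 152060) + Q(-2088)) = (-3276726 + 3875377)/((867623/535365 - 152060) - 161*(-2088)) = 598651/(-81406734277/535365 + 336168) = 598651/(98565847043/535365) = 598651*(535365/98565847043) = 320496792615/98565847043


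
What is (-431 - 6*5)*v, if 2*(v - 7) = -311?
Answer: 136917/2 ≈ 68459.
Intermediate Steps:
v = -297/2 (v = 7 + (1/2)*(-311) = 7 - 311/2 = -297/2 ≈ -148.50)
(-431 - 6*5)*v = (-431 - 6*5)*(-297/2) = (-431 - 30)*(-297/2) = -461*(-297/2) = 136917/2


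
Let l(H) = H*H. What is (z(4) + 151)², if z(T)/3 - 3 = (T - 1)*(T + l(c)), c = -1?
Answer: 42025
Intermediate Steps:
l(H) = H²
z(T) = 9 + 3*(1 + T)*(-1 + T) (z(T) = 9 + 3*((T - 1)*(T + (-1)²)) = 9 + 3*((-1 + T)*(T + 1)) = 9 + 3*((-1 + T)*(1 + T)) = 9 + 3*((1 + T)*(-1 + T)) = 9 + 3*(1 + T)*(-1 + T))
(z(4) + 151)² = ((6 + 3*4²) + 151)² = ((6 + 3*16) + 151)² = ((6 + 48) + 151)² = (54 + 151)² = 205² = 42025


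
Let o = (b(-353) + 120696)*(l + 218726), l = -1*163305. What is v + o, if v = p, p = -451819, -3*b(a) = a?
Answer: 20085487204/3 ≈ 6.6952e+9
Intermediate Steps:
b(a) = -a/3
l = -163305
o = 20086842661/3 (o = (-⅓*(-353) + 120696)*(-163305 + 218726) = (353/3 + 120696)*55421 = (362441/3)*55421 = 20086842661/3 ≈ 6.6956e+9)
v = -451819
v + o = -451819 + 20086842661/3 = 20085487204/3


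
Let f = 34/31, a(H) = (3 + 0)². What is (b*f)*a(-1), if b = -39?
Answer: -11934/31 ≈ -384.97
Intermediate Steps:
a(H) = 9 (a(H) = 3² = 9)
f = 34/31 (f = 34*(1/31) = 34/31 ≈ 1.0968)
(b*f)*a(-1) = -39*34/31*9 = -1326/31*9 = -11934/31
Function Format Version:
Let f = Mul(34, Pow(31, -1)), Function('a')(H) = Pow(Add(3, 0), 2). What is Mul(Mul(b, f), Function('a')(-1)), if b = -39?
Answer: Rational(-11934, 31) ≈ -384.97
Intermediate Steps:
Function('a')(H) = 9 (Function('a')(H) = Pow(3, 2) = 9)
f = Rational(34, 31) (f = Mul(34, Rational(1, 31)) = Rational(34, 31) ≈ 1.0968)
Mul(Mul(b, f), Function('a')(-1)) = Mul(Mul(-39, Rational(34, 31)), 9) = Mul(Rational(-1326, 31), 9) = Rational(-11934, 31)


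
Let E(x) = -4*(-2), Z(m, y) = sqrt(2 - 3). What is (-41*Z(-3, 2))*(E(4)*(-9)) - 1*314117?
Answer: -314117 + 2952*I ≈ -3.1412e+5 + 2952.0*I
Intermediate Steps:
Z(m, y) = I (Z(m, y) = sqrt(-1) = I)
E(x) = 8
(-41*Z(-3, 2))*(E(4)*(-9)) - 1*314117 = (-41*I)*(8*(-9)) - 1*314117 = -41*I*(-72) - 314117 = 2952*I - 314117 = -314117 + 2952*I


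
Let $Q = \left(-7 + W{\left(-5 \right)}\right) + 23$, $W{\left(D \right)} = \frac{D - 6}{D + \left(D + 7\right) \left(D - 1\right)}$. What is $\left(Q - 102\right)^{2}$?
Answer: $\frac{2105401}{289} \approx 7285.1$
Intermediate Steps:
$W{\left(D \right)} = \frac{-6 + D}{D + \left(-1 + D\right) \left(7 + D\right)}$ ($W{\left(D \right)} = \frac{-6 + D}{D + \left(7 + D\right) \left(-1 + D\right)} = \frac{-6 + D}{D + \left(-1 + D\right) \left(7 + D\right)}$)
$Q = \frac{283}{17}$ ($Q = \left(-7 + \frac{-6 - 5}{-7 + \left(-5\right)^{2} + 7 \left(-5\right)}\right) + 23 = \left(-7 + \frac{1}{-7 + 25 - 35} \left(-11\right)\right) + 23 = \left(-7 + \frac{1}{-17} \left(-11\right)\right) + 23 = \left(-7 - - \frac{11}{17}\right) + 23 = \left(-7 + \frac{11}{17}\right) + 23 = - \frac{108}{17} + 23 = \frac{283}{17} \approx 16.647$)
$\left(Q - 102\right)^{2} = \left(\frac{283}{17} - 102\right)^{2} = \left(- \frac{1451}{17}\right)^{2} = \frac{2105401}{289}$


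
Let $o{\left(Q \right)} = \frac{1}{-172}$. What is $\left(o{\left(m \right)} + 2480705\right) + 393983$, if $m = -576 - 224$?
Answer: $\frac{494446335}{172} \approx 2.8747 \cdot 10^{6}$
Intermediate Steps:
$m = -800$
$o{\left(Q \right)} = - \frac{1}{172}$
$\left(o{\left(m \right)} + 2480705\right) + 393983 = \left(- \frac{1}{172} + 2480705\right) + 393983 = \frac{426681259}{172} + 393983 = \frac{494446335}{172}$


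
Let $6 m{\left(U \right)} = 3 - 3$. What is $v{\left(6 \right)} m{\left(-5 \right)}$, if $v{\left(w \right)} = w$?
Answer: $0$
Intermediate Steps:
$m{\left(U \right)} = 0$ ($m{\left(U \right)} = \frac{3 - 3}{6} = \frac{1}{6} \cdot 0 = 0$)
$v{\left(6 \right)} m{\left(-5 \right)} = 6 \cdot 0 = 0$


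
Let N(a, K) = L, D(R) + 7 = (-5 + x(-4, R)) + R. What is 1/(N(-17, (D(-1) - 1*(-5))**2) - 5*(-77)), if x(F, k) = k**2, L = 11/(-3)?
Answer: 3/1144 ≈ 0.0026224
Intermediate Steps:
L = -11/3 (L = 11*(-1/3) = -11/3 ≈ -3.6667)
D(R) = -12 + R + R**2 (D(R) = -7 + ((-5 + R**2) + R) = -7 + (-5 + R + R**2) = -12 + R + R**2)
N(a, K) = -11/3
1/(N(-17, (D(-1) - 1*(-5))**2) - 5*(-77)) = 1/(-11/3 - 5*(-77)) = 1/(-11/3 + 385) = 1/(1144/3) = 3/1144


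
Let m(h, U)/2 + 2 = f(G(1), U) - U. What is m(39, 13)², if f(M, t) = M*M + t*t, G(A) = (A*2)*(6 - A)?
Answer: 258064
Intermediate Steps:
G(A) = 2*A*(6 - A) (G(A) = (2*A)*(6 - A) = 2*A*(6 - A))
f(M, t) = M² + t²
m(h, U) = 196 - 2*U + 2*U² (m(h, U) = -4 + 2*(((2*1*(6 - 1*1))² + U²) - U) = -4 + 2*(((2*1*(6 - 1))² + U²) - U) = -4 + 2*(((2*1*5)² + U²) - U) = -4 + 2*((10² + U²) - U) = -4 + 2*((100 + U²) - U) = -4 + 2*(100 + U² - U) = -4 + (200 - 2*U + 2*U²) = 196 - 2*U + 2*U²)
m(39, 13)² = (196 - 2*13 + 2*13²)² = (196 - 26 + 2*169)² = (196 - 26 + 338)² = 508² = 258064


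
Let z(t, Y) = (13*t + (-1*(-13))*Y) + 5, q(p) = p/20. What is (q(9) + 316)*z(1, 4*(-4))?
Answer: -120251/2 ≈ -60126.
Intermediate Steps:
q(p) = p/20 (q(p) = p*(1/20) = p/20)
z(t, Y) = 5 + 13*Y + 13*t (z(t, Y) = (13*t + 13*Y) + 5 = (13*Y + 13*t) + 5 = 5 + 13*Y + 13*t)
(q(9) + 316)*z(1, 4*(-4)) = ((1/20)*9 + 316)*(5 + 13*(4*(-4)) + 13*1) = (9/20 + 316)*(5 + 13*(-16) + 13) = 6329*(5 - 208 + 13)/20 = (6329/20)*(-190) = -120251/2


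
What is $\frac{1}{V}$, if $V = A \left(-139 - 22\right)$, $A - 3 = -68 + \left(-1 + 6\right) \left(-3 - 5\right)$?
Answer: $\frac{1}{16905} \approx 5.9154 \cdot 10^{-5}$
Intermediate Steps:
$A = -105$ ($A = 3 - \left(68 - \left(-1 + 6\right) \left(-3 - 5\right)\right) = 3 + \left(-68 + 5 \left(-8\right)\right) = 3 - 108 = -105$)
$V = 16905$ ($V = - 105 \left(-139 - 22\right) = \left(-105\right) \left(-161\right) = 16905$)
$\frac{1}{V} = \frac{1}{16905}$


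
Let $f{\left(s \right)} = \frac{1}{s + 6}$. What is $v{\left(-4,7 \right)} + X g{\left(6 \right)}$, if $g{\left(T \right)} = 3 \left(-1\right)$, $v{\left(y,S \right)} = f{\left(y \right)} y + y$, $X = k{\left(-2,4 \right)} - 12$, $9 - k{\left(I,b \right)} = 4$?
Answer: $15$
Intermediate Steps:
$k{\left(I,b \right)} = 5$ ($k{\left(I,b \right)} = 9 - 4 = 5$)
$f{\left(s \right)} = \frac{1}{6 + s}$
$X = -7$ ($X = 5 - 12 = -7$)
$v{\left(y,S \right)} = y + \frac{y}{6 + y}$ ($v{\left(y,S \right)} = \frac{y}{6 + y} + y = y + \frac{y}{6 + y}$)
$g{\left(T \right)} = -3$
$v{\left(-4,7 \right)} + X g{\left(6 \right)} = - \frac{4 \left(7 - 4\right)}{6 - 4} - -21 = \left(-4\right) \frac{1}{2} \cdot 3 + 21 = -6 + 21 = 15$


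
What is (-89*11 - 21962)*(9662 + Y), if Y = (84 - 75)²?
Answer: -223514163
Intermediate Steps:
Y = 81 (Y = 9² = 81)
(-89*11 - 21962)*(9662 + Y) = (-89*11 - 21962)*(9662 + 81) = (-979 - 21962)*9743 = -22941*9743 = -223514163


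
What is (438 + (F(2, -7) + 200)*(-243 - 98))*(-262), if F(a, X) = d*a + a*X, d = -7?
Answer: 15252068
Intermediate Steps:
F(a, X) = -7*a + X*a (F(a, X) = -7*a + a*X = -7*a + X*a)
(438 + (F(2, -7) + 200)*(-243 - 98))*(-262) = (438 + (2*(-7 - 7) + 200)*(-243 - 98))*(-262) = (438 + (2*(-14) + 200)*(-341))*(-262) = (438 + (-28 + 200)*(-341))*(-262) = (438 + 172*(-341))*(-262) = (438 - 58652)*(-262) = -58214*(-262) = 15252068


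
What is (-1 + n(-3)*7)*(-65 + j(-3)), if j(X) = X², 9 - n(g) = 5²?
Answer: 6328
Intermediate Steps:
n(g) = -16 (n(g) = 9 - 1*5² = 9 - 1*25 = 9 - 25 = -16)
(-1 + n(-3)*7)*(-65 + j(-3)) = (-1 - 16*7)*(-65 + (-3)²) = (-1 - 112)*(-65 + 9) = -113*(-56) = 6328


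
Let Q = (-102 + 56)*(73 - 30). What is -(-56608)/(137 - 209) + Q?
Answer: -24878/9 ≈ -2764.2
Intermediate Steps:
Q = -1978 (Q = -46*43 = -1978)
-(-56608)/(137 - 209) + Q = -(-56608)/(137 - 209) - 1978 = -(-56608)/(-72) - 1978 = -(-56608)*(-1)/72 - 1978 = -488*29/18 - 1978 = -7076/9 - 1978 = -24878/9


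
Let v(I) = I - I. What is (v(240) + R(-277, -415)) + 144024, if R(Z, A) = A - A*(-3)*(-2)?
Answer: 146099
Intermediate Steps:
v(I) = 0
R(Z, A) = -5*A (R(Z, A) = A - (-3*A)*(-2) = A - 6*A = -5*A)
(v(240) + R(-277, -415)) + 144024 = (0 - 5*(-415)) + 144024 = (0 + 2075) + 144024 = 2075 + 144024 = 146099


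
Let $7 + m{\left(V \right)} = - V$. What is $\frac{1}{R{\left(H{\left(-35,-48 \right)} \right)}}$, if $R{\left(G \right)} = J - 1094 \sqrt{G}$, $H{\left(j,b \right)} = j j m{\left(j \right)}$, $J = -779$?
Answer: $\frac{779}{41050867959} - \frac{76580 \sqrt{7}}{41050867959} \approx -4.9166 \cdot 10^{-6}$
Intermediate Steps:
$m{\left(V \right)} = -7 - V$
$H{\left(j,b \right)} = j^{2} \left(-7 - j\right)$ ($H{\left(j,b \right)} = j j \left(-7 - j\right) = j^{2} \left(-7 - j\right)$)
$R{\left(G \right)} = -779 - 1094 \sqrt{G}$
$\frac{1}{R{\left(H{\left(-35,-48 \right)} \right)}} = \frac{1}{-779 - 1094 \sqrt{\left(-35\right)^{2} \left(-7 - -35\right)}} = \frac{1}{-779 - 1094 \sqrt{1225 \left(-7 + 35\right)}} = \frac{1}{-779 - 1094 \sqrt{1225 \cdot 28}} = \frac{1}{-779 - 1094 \sqrt{34300}} = \frac{1}{-779 - 1094 \cdot 70 \sqrt{7}} = \frac{1}{-779 - 76580 \sqrt{7}}$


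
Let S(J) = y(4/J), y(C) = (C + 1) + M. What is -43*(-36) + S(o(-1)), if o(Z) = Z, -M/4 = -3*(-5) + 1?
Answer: 1481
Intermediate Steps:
M = -64 (M = -4*(-3*(-5) + 1) = -4*(15 + 1) = -4*16 = -64)
y(C) = -63 + C (y(C) = (C + 1) - 64 = (1 + C) - 64 = -63 + C)
S(J) = -63 + 4/J
-43*(-36) + S(o(-1)) = -43*(-36) + (-63 + 4/(-1)) = 1548 + (-63 + 4*(-1)) = 1548 + (-63 - 4) = 1548 - 67 = 1481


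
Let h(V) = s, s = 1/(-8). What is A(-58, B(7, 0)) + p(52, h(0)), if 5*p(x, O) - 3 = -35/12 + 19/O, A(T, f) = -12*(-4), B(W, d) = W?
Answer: 1057/60 ≈ 17.617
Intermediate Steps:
s = -⅛ ≈ -0.12500
h(V) = -⅛
A(T, f) = 48
p(x, O) = 1/60 + 19/(5*O) (p(x, O) = ⅗ + (-35/12 + 19/O)/5 = ⅗ + (-7/12 + 19/(5*O)) = 1/60 + 19/(5*O))
A(-58, B(7, 0)) + p(52, h(0)) = 48 + (228 - ⅛)/(60*(-⅛)) = 48 + (1/60)*(-8)*(1823/8) = 48 - 1823/60 = 1057/60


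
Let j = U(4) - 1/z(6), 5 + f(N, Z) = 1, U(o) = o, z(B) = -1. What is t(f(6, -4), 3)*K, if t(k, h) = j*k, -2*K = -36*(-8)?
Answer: 2880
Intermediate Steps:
f(N, Z) = -4 (f(N, Z) = -5 + 1 = -4)
K = -144 (K = -(-18)*(-8) = -½*288 = -144)
j = 5 (j = 4 - 1/(-1) = 4 - (-1) = 4 - 1*(-1) = 4 + 1 = 5)
t(k, h) = 5*k
t(f(6, -4), 3)*K = (5*(-4))*(-144) = -20*(-144) = 2880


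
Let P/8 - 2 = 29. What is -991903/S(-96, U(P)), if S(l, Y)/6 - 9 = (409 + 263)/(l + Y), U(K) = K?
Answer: -18846157/1530 ≈ -12318.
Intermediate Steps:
P = 248 (P = 16 + 8*29 = 16 + 232 = 248)
S(l, Y) = 54 + 4032/(Y + l) (S(l, Y) = 54 + 6*((409 + 263)/(l + Y)) = 54 + 6*(672/(Y + l)) = 54 + 4032/(Y + l))
-991903/S(-96, U(P)) = -991903*(248 - 96)/(18*(224 + 3*248 + 3*(-96))) = -991903*76/(9*(224 + 744 - 288)) = -991903/(18*(1/152)*680) = -991903/1530/19 = -991903*19/1530 = -18846157/1530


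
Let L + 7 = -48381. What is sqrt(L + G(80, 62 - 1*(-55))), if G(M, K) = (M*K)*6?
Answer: 2*sqrt(1943) ≈ 88.159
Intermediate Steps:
L = -48388 (L = -7 - 48381 = -48388)
G(M, K) = 6*K*M (G(M, K) = (K*M)*6 = 6*K*M)
sqrt(L + G(80, 62 - 1*(-55))) = sqrt(-48388 + 6*(62 - 1*(-55))*80) = sqrt(-48388 + 6*(62 + 55)*80) = sqrt(-48388 + 6*117*80) = sqrt(-48388 + 56160) = sqrt(7772) = 2*sqrt(1943)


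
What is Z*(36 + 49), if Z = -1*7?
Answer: -595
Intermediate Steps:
Z = -7
Z*(36 + 49) = -7*(36 + 49) = -7*85 = -595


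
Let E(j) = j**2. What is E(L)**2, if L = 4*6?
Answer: 331776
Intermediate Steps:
L = 24
E(L)**2 = (24**2)**2 = 576**2 = 331776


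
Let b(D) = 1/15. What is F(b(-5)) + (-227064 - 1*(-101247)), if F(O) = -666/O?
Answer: -135807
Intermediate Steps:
b(D) = 1/15
F(b(-5)) + (-227064 - 1*(-101247)) = -666/1/15 + (-227064 - 1*(-101247)) = -666*15 + (-227064 + 101247) = -9990 - 125817 = -135807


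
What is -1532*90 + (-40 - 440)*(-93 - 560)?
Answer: 175560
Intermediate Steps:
-1532*90 + (-40 - 440)*(-93 - 560) = -137880 - 480*(-653) = -137880 + 313440 = 175560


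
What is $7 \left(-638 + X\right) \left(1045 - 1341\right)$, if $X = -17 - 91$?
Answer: $1545712$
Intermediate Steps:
$X = -108$ ($X = -17 - 91 = -108$)
$7 \left(-638 + X\right) \left(1045 - 1341\right) = 7 \left(-638 - 108\right) \left(1045 - 1341\right) = 7 \left(\left(-746\right) \left(-296\right)\right) = 7 \cdot 220816 = 1545712$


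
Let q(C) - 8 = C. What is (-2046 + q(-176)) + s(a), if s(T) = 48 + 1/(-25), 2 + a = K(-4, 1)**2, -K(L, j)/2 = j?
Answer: -54151/25 ≈ -2166.0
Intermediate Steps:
K(L, j) = -2*j
q(C) = 8 + C
a = 2 (a = -2 + (-2*1)**2 = -2 + (-2)**2 = -2 + 4 = 2)
s(T) = 1199/25 (s(T) = 48 - 1/25 = 1199/25)
(-2046 + q(-176)) + s(a) = (-2046 + (8 - 176)) + 1199/25 = (-2046 - 168) + 1199/25 = -2214 + 1199/25 = -54151/25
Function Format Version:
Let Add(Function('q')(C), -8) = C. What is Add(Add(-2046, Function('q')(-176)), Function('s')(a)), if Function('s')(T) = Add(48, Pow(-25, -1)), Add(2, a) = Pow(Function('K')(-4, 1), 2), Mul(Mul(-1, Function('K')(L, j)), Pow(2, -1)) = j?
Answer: Rational(-54151, 25) ≈ -2166.0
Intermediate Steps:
Function('K')(L, j) = Mul(-2, j)
Function('q')(C) = Add(8, C)
a = 2 (a = Add(-2, Pow(Mul(-2, 1), 2)) = Add(-2, Pow(-2, 2)) = Add(-2, 4) = 2)
Function('s')(T) = Rational(1199, 25) (Function('s')(T) = Add(48, Rational(-1, 25)) = Rational(1199, 25))
Add(Add(-2046, Function('q')(-176)), Function('s')(a)) = Add(Add(-2046, Add(8, -176)), Rational(1199, 25)) = Add(Add(-2046, -168), Rational(1199, 25)) = Add(-2214, Rational(1199, 25)) = Rational(-54151, 25)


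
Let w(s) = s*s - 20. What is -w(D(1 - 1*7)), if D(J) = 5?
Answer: -5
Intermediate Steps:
w(s) = -20 + s² (w(s) = s² - 20 = -20 + s²)
-w(D(1 - 1*7)) = -(-20 + 5²) = -(-20 + 25) = -1*5 = -5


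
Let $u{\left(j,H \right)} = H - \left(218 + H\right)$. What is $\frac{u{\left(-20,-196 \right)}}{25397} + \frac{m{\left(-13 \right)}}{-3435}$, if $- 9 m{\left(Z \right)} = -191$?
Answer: $- \frac{106333}{7203195} \approx -0.014762$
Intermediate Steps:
$u{\left(j,H \right)} = -218$
$m{\left(Z \right)} = \frac{191}{9}$ ($m{\left(Z \right)} = \left(- \frac{1}{9}\right) \left(-191\right) = \frac{191}{9}$)
$\frac{u{\left(-20,-196 \right)}}{25397} + \frac{m{\left(-13 \right)}}{-3435} = - \frac{218}{25397} + \frac{191}{9 \left(-3435\right)} = \left(-218\right) \frac{1}{25397} + \frac{191}{9} \left(- \frac{1}{3435}\right) = - \frac{2}{233} - \frac{191}{30915} = - \frac{106333}{7203195}$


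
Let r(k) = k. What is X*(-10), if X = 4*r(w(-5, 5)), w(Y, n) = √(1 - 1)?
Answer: 0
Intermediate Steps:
w(Y, n) = 0 (w(Y, n) = √0 = 0)
X = 0 (X = 4*0 = 0)
X*(-10) = 0*(-10) = 0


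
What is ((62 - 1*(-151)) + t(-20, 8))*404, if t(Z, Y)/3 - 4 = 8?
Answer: 100596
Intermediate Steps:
t(Z, Y) = 36 (t(Z, Y) = 12 + 3*8 = 12 + 24 = 36)
((62 - 1*(-151)) + t(-20, 8))*404 = ((62 - 1*(-151)) + 36)*404 = ((62 + 151) + 36)*404 = (213 + 36)*404 = 249*404 = 100596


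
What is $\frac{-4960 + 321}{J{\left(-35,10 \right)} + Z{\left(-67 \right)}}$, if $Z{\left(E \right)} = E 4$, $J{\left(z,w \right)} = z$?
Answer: $\frac{4639}{303} \approx 15.31$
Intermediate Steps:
$Z{\left(E \right)} = 4 E$
$\frac{-4960 + 321}{J{\left(-35,10 \right)} + Z{\left(-67 \right)}} = \frac{-4960 + 321}{-35 + 4 \left(-67\right)} = - \frac{4639}{-35 - 268} = - \frac{4639}{-303} = \left(-4639\right) \left(- \frac{1}{303}\right) = \frac{4639}{303}$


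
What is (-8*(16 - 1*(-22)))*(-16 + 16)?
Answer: 0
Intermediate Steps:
(-8*(16 - 1*(-22)))*(-16 + 16) = -8*(16 + 22)*0 = -8*38*0 = -304*0 = 0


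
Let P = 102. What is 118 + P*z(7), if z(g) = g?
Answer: 832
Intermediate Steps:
118 + P*z(7) = 118 + 102*7 = 118 + 714 = 832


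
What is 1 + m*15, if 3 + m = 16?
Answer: 196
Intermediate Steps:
m = 13 (m = -3 + 16 = 13)
1 + m*15 = 1 + 13*15 = 1 + 195 = 196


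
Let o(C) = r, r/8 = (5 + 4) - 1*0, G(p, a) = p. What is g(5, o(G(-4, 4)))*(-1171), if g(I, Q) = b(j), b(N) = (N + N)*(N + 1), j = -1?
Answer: 0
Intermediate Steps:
r = 72 (r = 8*((5 + 4) - 1*0) = 8*(9 + 0) = 8*9 = 72)
o(C) = 72
b(N) = 2*N*(1 + N) (b(N) = (2*N)*(1 + N) = 2*N*(1 + N))
g(I, Q) = 0 (g(I, Q) = 2*(-1)*(1 - 1) = 2*(-1)*0 = 0)
g(5, o(G(-4, 4)))*(-1171) = 0*(-1171) = 0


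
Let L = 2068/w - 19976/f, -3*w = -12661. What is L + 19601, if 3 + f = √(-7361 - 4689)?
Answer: 272135874713/13879909 + 99880*I*√482/12059 ≈ 19606.0 + 181.84*I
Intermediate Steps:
w = 12661/3 (w = -⅓*(-12661) = 12661/3 ≈ 4220.3)
f = -3 + 5*I*√482 (f = -3 + √(-7361 - 4689) = -3 + √(-12050) = -3 + 5*I*√482 ≈ -3.0 + 109.77*I)
L = 564/1151 - 19976/(-3 + 5*I*√482) (L = 2068/(12661/3) - 19976/(-3 + 5*I*√482) = 2068*(3/12661) - 19976/(-3 + 5*I*√482) = 564/1151 - 19976/(-3 + 5*I*√482) ≈ 5.4596 + 181.84*I)
L + 19601 = (75778404/13879909 + 99880*I*√482/12059) + 19601 = 272135874713/13879909 + 99880*I*√482/12059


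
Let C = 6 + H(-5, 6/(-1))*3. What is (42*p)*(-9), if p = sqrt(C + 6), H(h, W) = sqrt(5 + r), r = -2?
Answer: -378*sqrt(12 + 3*sqrt(3)) ≈ -1567.5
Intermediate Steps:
H(h, W) = sqrt(3) (H(h, W) = sqrt(5 - 2) = sqrt(3))
C = 6 + 3*sqrt(3) (C = 6 + sqrt(3)*3 = 6 + 3*sqrt(3) ≈ 11.196)
p = sqrt(12 + 3*sqrt(3)) (p = sqrt((6 + 3*sqrt(3)) + 6) = sqrt(12 + 3*sqrt(3)) ≈ 4.1468)
(42*p)*(-9) = (42*sqrt(12 + 3*sqrt(3)))*(-9) = -378*sqrt(12 + 3*sqrt(3))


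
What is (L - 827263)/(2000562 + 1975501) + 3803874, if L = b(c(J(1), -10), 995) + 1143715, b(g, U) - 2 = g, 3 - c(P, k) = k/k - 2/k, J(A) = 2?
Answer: 75622214922589/19880315 ≈ 3.8039e+6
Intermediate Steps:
c(P, k) = 2 + 2/k (c(P, k) = 3 - (k/k - 2/k) = 3 - (1 - 2/k) = 3 + (-1 + 2/k) = 2 + 2/k)
b(g, U) = 2 + g
L = 5718594/5 (L = (2 + (2 + 2/(-10))) + 1143715 = (2 + (2 + 2*(-1/10))) + 1143715 = (2 + (2 - 1/5)) + 1143715 = (2 + 9/5) + 1143715 = 19/5 + 1143715 = 5718594/5 ≈ 1.1437e+6)
(L - 827263)/(2000562 + 1975501) + 3803874 = (5718594/5 - 827263)/(2000562 + 1975501) + 3803874 = (1582279/5)/3976063 + 3803874 = (1582279/5)*(1/3976063) + 3803874 = 1582279/19880315 + 3803874 = 75622214922589/19880315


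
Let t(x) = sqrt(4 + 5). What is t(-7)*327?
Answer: 981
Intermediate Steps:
t(x) = 3 (t(x) = sqrt(9) = 3)
t(-7)*327 = 3*327 = 981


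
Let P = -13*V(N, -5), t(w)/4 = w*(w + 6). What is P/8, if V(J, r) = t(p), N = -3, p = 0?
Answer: 0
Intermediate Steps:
t(w) = 4*w*(6 + w) (t(w) = 4*(w*(w + 6)) = 4*(w*(6 + w)) = 4*w*(6 + w))
V(J, r) = 0 (V(J, r) = 4*0*(6 + 0) = 4*0*6 = 0)
P = 0 (P = -13*0 = 0)
P/8 = 0/8 = 0*(1/8) = 0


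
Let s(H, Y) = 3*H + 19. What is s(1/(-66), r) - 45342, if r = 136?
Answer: -997107/22 ≈ -45323.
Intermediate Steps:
s(H, Y) = 19 + 3*H
s(1/(-66), r) - 45342 = (19 + 3/(-66)) - 45342 = (19 + 3*(-1/66)) - 45342 = (19 - 1/22) - 45342 = 417/22 - 45342 = -997107/22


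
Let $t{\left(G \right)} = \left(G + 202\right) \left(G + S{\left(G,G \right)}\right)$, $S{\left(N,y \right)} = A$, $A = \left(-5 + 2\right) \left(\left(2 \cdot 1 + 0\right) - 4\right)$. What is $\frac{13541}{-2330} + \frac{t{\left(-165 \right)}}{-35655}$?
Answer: $- \frac{31273131}{5538410} \approx -5.6466$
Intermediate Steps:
$A = 6$ ($A = - 3 \left(\left(2 + 0\right) - 4\right) = - 3 \left(2 - 4\right) = \left(-3\right) \left(-2\right) = 6$)
$S{\left(N,y \right)} = 6$
$t{\left(G \right)} = \left(6 + G\right) \left(202 + G\right)$ ($t{\left(G \right)} = \left(G + 202\right) \left(G + 6\right) = \left(202 + G\right) \left(6 + G\right) = \left(6 + G\right) \left(202 + G\right)$)
$\frac{13541}{-2330} + \frac{t{\left(-165 \right)}}{-35655} = \frac{13541}{-2330} + \frac{1212 + \left(-165\right)^{2} + 208 \left(-165\right)}{-35655} = 13541 \left(- \frac{1}{2330}\right) + \left(1212 + 27225 - 34320\right) \left(- \frac{1}{35655}\right) = - \frac{13541}{2330} - - \frac{1961}{11885} = - \frac{13541}{2330} + \frac{1961}{11885} = - \frac{31273131}{5538410}$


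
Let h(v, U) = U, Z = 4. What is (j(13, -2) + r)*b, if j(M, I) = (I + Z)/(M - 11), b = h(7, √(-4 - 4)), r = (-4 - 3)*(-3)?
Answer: 44*I*√2 ≈ 62.225*I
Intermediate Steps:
r = 21 (r = -7*(-3) = 21)
b = 2*I*√2 (b = √(-4 - 4) = √(-8) = 2*I*√2 ≈ 2.8284*I)
j(M, I) = (4 + I)/(-11 + M) (j(M, I) = (I + 4)/(M - 11) = (4 + I)/(-11 + M))
(j(13, -2) + r)*b = ((4 - 2)/(-11 + 13) + 21)*(2*I*√2) = (2/2 + 21)*(2*I*√2) = ((½)*2 + 21)*(2*I*√2) = (1 + 21)*(2*I*√2) = 22*(2*I*√2) = 44*I*√2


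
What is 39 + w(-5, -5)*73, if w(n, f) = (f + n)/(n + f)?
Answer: 112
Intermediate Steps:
w(n, f) = 1 (w(n, f) = (f + n)/(f + n) = 1)
39 + w(-5, -5)*73 = 39 + 1*73 = 39 + 73 = 112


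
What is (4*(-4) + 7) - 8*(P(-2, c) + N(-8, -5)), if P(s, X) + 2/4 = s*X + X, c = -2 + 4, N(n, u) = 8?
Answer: -53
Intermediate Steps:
c = 2
P(s, X) = -1/2 + X + X*s (P(s, X) = -1/2 + (s*X + X) = -1/2 + (X*s + X) = -1/2 + (X + X*s) = -1/2 + X + X*s)
(4*(-4) + 7) - 8*(P(-2, c) + N(-8, -5)) = (4*(-4) + 7) - 8*((-1/2 + 2 + 2*(-2)) + 8) = (-16 + 7) - 8*((-1/2 + 2 - 4) + 8) = -9 - 8*(-5/2 + 8) = -9 - 8*11/2 = -9 - 44 = -53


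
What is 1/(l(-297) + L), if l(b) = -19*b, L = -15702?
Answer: -1/10059 ≈ -9.9413e-5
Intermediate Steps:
1/(l(-297) + L) = 1/(-19*(-297) - 15702) = 1/(5643 - 15702) = 1/(-10059) = -1/10059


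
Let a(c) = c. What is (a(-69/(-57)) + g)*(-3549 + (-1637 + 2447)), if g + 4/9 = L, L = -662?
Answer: 103233823/57 ≈ 1.8111e+6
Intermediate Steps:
g = -5962/9 (g = -4/9 - 662 = -5962/9 ≈ -662.44)
(a(-69/(-57)) + g)*(-3549 + (-1637 + 2447)) = (-69/(-57) - 5962/9)*(-3549 + (-1637 + 2447)) = (-69*(-1/57) - 5962/9)*(-3549 + 810) = (23/19 - 5962/9)*(-2739) = -113071/171*(-2739) = 103233823/57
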